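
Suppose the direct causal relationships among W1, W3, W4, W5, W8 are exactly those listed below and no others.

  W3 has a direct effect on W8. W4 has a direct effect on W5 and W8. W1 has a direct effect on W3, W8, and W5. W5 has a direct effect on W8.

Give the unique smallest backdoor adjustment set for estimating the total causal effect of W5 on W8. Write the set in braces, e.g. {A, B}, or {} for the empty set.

Variables eligible for adjustment (non-descendants of W5, excluding W5 and W8): {W1, W3, W4}.
Backdoor paths from W5 to W8:
  P1: W5 <- W1 -> W3 -> W8
  P2: W5 <- W1 -> W8
  P3: W5 <- W4 -> W8
The empty set is not sufficient: P1 (W5 <- W1 -> W3 -> W8) has no collider blocking it and no conditioned non-collider, so it is open.
Try {W1, W4}:
  P1: blocked at fork node W1 ∈ conditioning set.
  P2: blocked at fork node W1 ∈ conditioning set.
  P3: blocked at fork node W4 ∈ conditioning set.
{W1, W4} contains no descendant of W5 and blocks every backdoor path.
Every element of {W1, W4} is needed (dropping W1 leaves P1 open; dropping W4 leaves P3 open), so no proper subset is valid.
Among all size-2 subsets of the eligible variables, only {W1, W4} blocks every backdoor path, so it is the unique smallest valid adjustment set.

{W1, W4}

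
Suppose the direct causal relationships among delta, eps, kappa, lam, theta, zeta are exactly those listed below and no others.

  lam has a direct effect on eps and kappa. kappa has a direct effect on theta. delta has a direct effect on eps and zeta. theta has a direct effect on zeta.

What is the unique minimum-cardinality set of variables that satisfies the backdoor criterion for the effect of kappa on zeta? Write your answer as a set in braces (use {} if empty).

Variables eligible for adjustment (non-descendants of kappa, excluding kappa and zeta): {delta, eps, lam}.
Backdoor paths from kappa to zeta:
  P1: kappa <- lam -> eps <- delta -> zeta
Each backdoor path contains an unconditioned collider, so every path is already blocked with the empty conditioning set:
  P1: blocked at collider eps (neither it nor any descendant is in the conditioning set).
The empty set is therefore the unique smallest valid set.

{}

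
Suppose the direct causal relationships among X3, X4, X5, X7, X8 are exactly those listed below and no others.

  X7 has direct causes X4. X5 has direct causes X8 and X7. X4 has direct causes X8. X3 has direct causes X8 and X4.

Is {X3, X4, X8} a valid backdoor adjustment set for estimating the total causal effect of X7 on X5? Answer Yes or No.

Yes

Backdoor paths from X7 to X5 (paths whose first edge points into X7):
  P1: X7 <- X4 <- X8 -> X5
  P2: X7 <- X4 -> X3 <- X8 -> X5
Condition 1 (no descendant of X7 in the set): holds — descendants of X7 are {X5}; none are in {X3, X4, X8}.
Condition 2 (every backdoor path blocked by {X3, X4, X8}):
  P1: blocked at chain node X4 ∈ conditioning set.
  P2: blocked at fork node X4 ∈ conditioning set.
{X3, X4, X8} satisfies the backdoor criterion.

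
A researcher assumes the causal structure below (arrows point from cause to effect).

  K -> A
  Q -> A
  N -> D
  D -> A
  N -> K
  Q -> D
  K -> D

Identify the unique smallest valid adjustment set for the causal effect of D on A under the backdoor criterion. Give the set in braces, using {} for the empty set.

Variables eligible for adjustment (non-descendants of D, excluding D and A): {K, N, Q}.
Backdoor paths from D to A:
  P1: D <- Q -> A
  P2: D <- N -> K -> A
  P3: D <- K -> A
The empty set is not sufficient: P1 (D <- Q -> A) has no collider blocking it and no conditioned non-collider, so it is open.
Try {K, Q}:
  P1: blocked at fork node Q ∈ conditioning set.
  P2: blocked at chain node K ∈ conditioning set.
  P3: blocked at fork node K ∈ conditioning set.
{K, Q} contains no descendant of D and blocks every backdoor path.
Every element of {K, Q} is needed (dropping K leaves P2 open; dropping Q leaves P1 open), so no proper subset is valid.
Among all size-2 subsets of the eligible variables, only {K, Q} blocks every backdoor path, so it is the unique smallest valid adjustment set.

{K, Q}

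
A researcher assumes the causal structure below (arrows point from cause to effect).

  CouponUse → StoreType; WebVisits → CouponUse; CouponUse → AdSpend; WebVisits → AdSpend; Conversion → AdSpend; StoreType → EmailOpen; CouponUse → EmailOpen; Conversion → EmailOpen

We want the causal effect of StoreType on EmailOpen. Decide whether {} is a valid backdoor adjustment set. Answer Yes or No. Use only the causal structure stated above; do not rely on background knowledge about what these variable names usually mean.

Backdoor paths from StoreType to EmailOpen (paths whose first edge points into StoreType):
  P1: StoreType <- CouponUse <- WebVisits -> AdSpend <- Conversion -> EmailOpen
  P2: StoreType <- CouponUse -> AdSpend <- Conversion -> EmailOpen
  P3: StoreType <- CouponUse -> EmailOpen
Condition 1 (no descendant of StoreType in the set): holds — descendants of StoreType are {EmailOpen}; none are in {}.
Condition 2 (every backdoor path blocked by {}):
  P1: blocked at collider AdSpend (neither it nor any descendant is in the conditioning set).
  P2: blocked at collider AdSpend (neither it nor any descendant is in the conditioning set).
  P3: open — no interior node is in the conditioning set.
{} does not satisfy the backdoor criterion.

No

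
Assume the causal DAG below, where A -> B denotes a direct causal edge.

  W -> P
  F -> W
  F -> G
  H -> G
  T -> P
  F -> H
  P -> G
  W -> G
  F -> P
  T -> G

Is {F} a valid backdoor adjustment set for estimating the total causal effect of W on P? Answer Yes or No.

Backdoor paths from W to P (paths whose first edge points into W):
  P1: W <- F -> H -> G <- T -> P
  P2: W <- F -> H -> G <- P
  P3: W <- F -> P
  P4: W <- F -> G <- T -> P
  P5: W <- F -> G <- P
Condition 1 (no descendant of W in the set): holds — descendants of W are {G, P}; none are in {F}.
Condition 2 (every backdoor path blocked by {F}):
  P1: blocked at fork node F ∈ conditioning set.
  P2: blocked at fork node F ∈ conditioning set.
  P3: blocked at fork node F ∈ conditioning set.
  P4: blocked at fork node F ∈ conditioning set.
  P5: blocked at fork node F ∈ conditioning set.
{F} satisfies the backdoor criterion.

Yes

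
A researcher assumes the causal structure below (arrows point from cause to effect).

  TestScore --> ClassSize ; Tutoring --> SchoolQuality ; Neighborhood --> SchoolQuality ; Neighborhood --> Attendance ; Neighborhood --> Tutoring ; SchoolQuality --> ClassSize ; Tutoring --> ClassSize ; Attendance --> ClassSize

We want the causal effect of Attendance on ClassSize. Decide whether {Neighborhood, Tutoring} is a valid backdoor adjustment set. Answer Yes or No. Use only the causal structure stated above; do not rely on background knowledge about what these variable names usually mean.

Backdoor paths from Attendance to ClassSize (paths whose first edge points into Attendance):
  P1: Attendance <- Neighborhood -> Tutoring -> SchoolQuality -> ClassSize
  P2: Attendance <- Neighborhood -> Tutoring -> ClassSize
  P3: Attendance <- Neighborhood -> SchoolQuality <- Tutoring -> ClassSize
  P4: Attendance <- Neighborhood -> SchoolQuality -> ClassSize
Condition 1 (no descendant of Attendance in the set): holds — descendants of Attendance are {ClassSize}; none are in {Neighborhood, Tutoring}.
Condition 2 (every backdoor path blocked by {Neighborhood, Tutoring}):
  P1: blocked at fork node Neighborhood ∈ conditioning set.
  P2: blocked at fork node Neighborhood ∈ conditioning set.
  P3: blocked at fork node Neighborhood ∈ conditioning set.
  P4: blocked at fork node Neighborhood ∈ conditioning set.
{Neighborhood, Tutoring} satisfies the backdoor criterion.

Yes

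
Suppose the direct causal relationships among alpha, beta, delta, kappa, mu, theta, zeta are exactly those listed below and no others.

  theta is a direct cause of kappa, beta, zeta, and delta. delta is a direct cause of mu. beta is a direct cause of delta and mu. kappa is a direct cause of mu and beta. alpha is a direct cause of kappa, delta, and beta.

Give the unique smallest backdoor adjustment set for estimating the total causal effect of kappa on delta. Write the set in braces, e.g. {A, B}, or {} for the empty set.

Variables eligible for adjustment (non-descendants of kappa, excluding kappa and delta): {alpha, theta, zeta}.
Backdoor paths from kappa to delta:
  P1: kappa <- alpha -> beta <- theta -> delta
  P2: kappa <- alpha -> beta -> delta
  P3: kappa <- alpha -> beta -> mu <- delta
  P4: kappa <- alpha -> delta
  P5: kappa <- theta -> beta <- alpha -> delta
  P6: kappa <- theta -> beta -> delta
  P7: kappa <- theta -> beta -> mu <- delta
  P8: kappa <- theta -> delta
The empty set is not sufficient: P2 (kappa <- alpha -> beta -> delta) has no collider blocking it and no conditioned non-collider, so it is open.
Try {alpha, theta}:
  P1: blocked at fork node alpha ∈ conditioning set.
  P2: blocked at fork node alpha ∈ conditioning set.
  P3: blocked at fork node alpha ∈ conditioning set.
  P4: blocked at fork node alpha ∈ conditioning set.
  P5: blocked at fork node theta ∈ conditioning set.
  P6: blocked at fork node theta ∈ conditioning set.
  P7: blocked at fork node theta ∈ conditioning set.
  P8: blocked at fork node theta ∈ conditioning set.
{alpha, theta} contains no descendant of kappa and blocks every backdoor path.
Every element of {alpha, theta} is needed (dropping alpha leaves P2 open; dropping theta leaves P6 open), so no proper subset is valid.
Among all size-2 subsets of the eligible variables, only {alpha, theta} blocks every backdoor path, so it is the unique smallest valid adjustment set.

{alpha, theta}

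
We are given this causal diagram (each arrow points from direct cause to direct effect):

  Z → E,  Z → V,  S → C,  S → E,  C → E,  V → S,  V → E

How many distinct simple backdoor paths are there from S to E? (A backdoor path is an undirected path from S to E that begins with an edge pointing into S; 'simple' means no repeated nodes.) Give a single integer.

2

A backdoor path from S to E is any simple undirected path whose first edge points into S (i.e. leaves S via a parent).
Parents of S: {V}.
Enumerating:
  P1: S <- V <- Z -> E
  P2: S <- V -> E
That exhausts the simple backdoor paths. Count: 2.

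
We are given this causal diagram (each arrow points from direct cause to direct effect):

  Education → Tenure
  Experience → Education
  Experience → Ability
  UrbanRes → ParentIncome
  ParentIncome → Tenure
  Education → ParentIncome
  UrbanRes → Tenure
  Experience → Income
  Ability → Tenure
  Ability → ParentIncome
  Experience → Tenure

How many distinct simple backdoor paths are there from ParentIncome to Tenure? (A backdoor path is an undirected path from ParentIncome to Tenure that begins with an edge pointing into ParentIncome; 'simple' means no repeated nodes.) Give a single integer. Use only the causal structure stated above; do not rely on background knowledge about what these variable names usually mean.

7

A backdoor path from ParentIncome to Tenure is any simple undirected path whose first edge points into ParentIncome (i.e. leaves ParentIncome via a parent).
Parents of ParentIncome: {Ability, Education, UrbanRes}.
Enumerating:
  P1: ParentIncome <- UrbanRes -> Tenure
  P2: ParentIncome <- Ability <- Experience -> Education -> Tenure
  P3: ParentIncome <- Ability <- Experience -> Tenure
  P4: ParentIncome <- Ability -> Tenure
  P5: ParentIncome <- Education <- Experience -> Ability -> Tenure
  P6: ParentIncome <- Education <- Experience -> Tenure
  P7: ParentIncome <- Education -> Tenure
That exhausts the simple backdoor paths. Count: 7.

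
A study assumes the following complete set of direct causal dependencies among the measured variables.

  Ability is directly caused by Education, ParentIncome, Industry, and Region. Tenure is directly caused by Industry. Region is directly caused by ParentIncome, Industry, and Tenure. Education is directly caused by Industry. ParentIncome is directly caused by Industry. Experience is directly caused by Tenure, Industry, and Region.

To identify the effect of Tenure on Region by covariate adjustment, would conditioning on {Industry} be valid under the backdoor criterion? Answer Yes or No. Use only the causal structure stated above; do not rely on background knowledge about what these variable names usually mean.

Yes

Backdoor paths from Tenure to Region (paths whose first edge points into Tenure):
  P1: Tenure <- Industry -> Education -> Ability <- ParentIncome -> Region
  P2: Tenure <- Industry -> Education -> Ability <- Region
  P3: Tenure <- Industry -> ParentIncome -> Region
  P4: Tenure <- Industry -> ParentIncome -> Ability <- Region
  P5: Tenure <- Industry -> Region
  P6: Tenure <- Industry -> Ability <- ParentIncome -> Region
  P7: Tenure <- Industry -> Ability <- Region
  P8: Tenure <- Industry -> Experience <- Region
Condition 1 (no descendant of Tenure in the set): holds — descendants of Tenure are {Ability, Experience, Region}; none are in {Industry}.
Condition 2 (every backdoor path blocked by {Industry}):
  P1: blocked at fork node Industry ∈ conditioning set.
  P2: blocked at fork node Industry ∈ conditioning set.
  P3: blocked at fork node Industry ∈ conditioning set.
  P4: blocked at fork node Industry ∈ conditioning set.
  P5: blocked at fork node Industry ∈ conditioning set.
  P6: blocked at fork node Industry ∈ conditioning set.
  P7: blocked at fork node Industry ∈ conditioning set.
  P8: blocked at fork node Industry ∈ conditioning set.
{Industry} satisfies the backdoor criterion.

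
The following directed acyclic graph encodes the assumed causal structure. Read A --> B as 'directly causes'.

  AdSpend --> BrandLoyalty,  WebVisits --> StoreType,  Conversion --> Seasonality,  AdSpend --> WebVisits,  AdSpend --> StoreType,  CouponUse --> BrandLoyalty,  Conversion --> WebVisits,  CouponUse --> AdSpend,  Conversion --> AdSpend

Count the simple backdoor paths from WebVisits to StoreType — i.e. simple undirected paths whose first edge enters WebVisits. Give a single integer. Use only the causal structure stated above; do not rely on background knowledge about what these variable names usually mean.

2

A backdoor path from WebVisits to StoreType is any simple undirected path whose first edge points into WebVisits (i.e. leaves WebVisits via a parent).
Parents of WebVisits: {AdSpend, Conversion}.
Enumerating:
  P1: WebVisits <- Conversion -> AdSpend -> StoreType
  P2: WebVisits <- AdSpend -> StoreType
That exhausts the simple backdoor paths. Count: 2.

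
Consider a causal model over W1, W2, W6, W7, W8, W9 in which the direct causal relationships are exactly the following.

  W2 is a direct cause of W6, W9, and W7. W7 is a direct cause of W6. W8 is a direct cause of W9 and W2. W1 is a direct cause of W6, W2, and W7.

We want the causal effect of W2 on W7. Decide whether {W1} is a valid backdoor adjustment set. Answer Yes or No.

Backdoor paths from W2 to W7 (paths whose first edge points into W2):
  P1: W2 <- W1 -> W7
  P2: W2 <- W1 -> W6 <- W7
Condition 1 (no descendant of W2 in the set): holds — descendants of W2 are {W6, W7, W9}; none are in {W1}.
Condition 2 (every backdoor path blocked by {W1}):
  P1: blocked at fork node W1 ∈ conditioning set.
  P2: blocked at fork node W1 ∈ conditioning set.
{W1} satisfies the backdoor criterion.

Yes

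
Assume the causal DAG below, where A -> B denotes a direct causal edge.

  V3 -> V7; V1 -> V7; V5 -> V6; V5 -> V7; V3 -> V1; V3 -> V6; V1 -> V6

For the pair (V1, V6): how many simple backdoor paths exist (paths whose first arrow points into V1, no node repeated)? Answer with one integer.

2

A backdoor path from V1 to V6 is any simple undirected path whose first edge points into V1 (i.e. leaves V1 via a parent).
Parents of V1: {V3}.
Enumerating:
  P1: V1 <- V3 -> V7 <- V5 -> V6
  P2: V1 <- V3 -> V6
That exhausts the simple backdoor paths. Count: 2.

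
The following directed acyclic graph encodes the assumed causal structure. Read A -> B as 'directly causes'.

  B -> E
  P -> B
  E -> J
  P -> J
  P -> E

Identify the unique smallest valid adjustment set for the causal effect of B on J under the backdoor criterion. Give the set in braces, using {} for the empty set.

Variables eligible for adjustment (non-descendants of B, excluding B and J): {P}.
Backdoor paths from B to J:
  P1: B <- P -> E -> J
  P2: B <- P -> J
The empty set is not sufficient: P1 (B <- P -> E -> J) has no collider blocking it and no conditioned non-collider, so it is open.
Try {P}:
  P1: blocked at fork node P ∈ conditioning set.
  P2: blocked at fork node P ∈ conditioning set.
{P} contains no descendant of B and blocks every backdoor path.
{P} is the unique smallest valid adjustment set.

{P}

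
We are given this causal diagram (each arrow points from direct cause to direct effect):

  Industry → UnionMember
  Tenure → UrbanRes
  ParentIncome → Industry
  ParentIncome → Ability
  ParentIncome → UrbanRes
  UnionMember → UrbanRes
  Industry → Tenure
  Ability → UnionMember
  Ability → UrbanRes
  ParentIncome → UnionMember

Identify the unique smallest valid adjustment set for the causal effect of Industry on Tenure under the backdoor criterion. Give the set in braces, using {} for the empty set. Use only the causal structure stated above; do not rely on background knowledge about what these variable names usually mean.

Variables eligible for adjustment (non-descendants of Industry, excluding Industry and Tenure): {Ability, ParentIncome}.
Backdoor paths from Industry to Tenure:
  P1: Industry <- ParentIncome -> Ability -> UnionMember -> UrbanRes <- Tenure
  P2: Industry <- ParentIncome -> Ability -> UrbanRes <- Tenure
  P3: Industry <- ParentIncome -> UnionMember <- Ability -> UrbanRes <- Tenure
  P4: Industry <- ParentIncome -> UnionMember -> UrbanRes <- Tenure
  P5: Industry <- ParentIncome -> UrbanRes <- Tenure
Each backdoor path contains an unconditioned collider, so every path is already blocked with the empty conditioning set:
  P1: blocked at collider UrbanRes (neither it nor any descendant is in the conditioning set).
  P2: blocked at collider UrbanRes (neither it nor any descendant is in the conditioning set).
  P3: blocked at collider UnionMember (neither it nor any descendant is in the conditioning set).
  P4: blocked at collider UrbanRes (neither it nor any descendant is in the conditioning set).
  P5: blocked at collider UrbanRes (neither it nor any descendant is in the conditioning set).
The empty set is therefore the unique smallest valid set.

{}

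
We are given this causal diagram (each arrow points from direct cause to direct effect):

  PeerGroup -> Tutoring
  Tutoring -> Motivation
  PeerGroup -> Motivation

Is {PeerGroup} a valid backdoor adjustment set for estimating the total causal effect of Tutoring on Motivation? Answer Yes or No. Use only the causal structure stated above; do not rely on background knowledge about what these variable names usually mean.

Yes

Backdoor paths from Tutoring to Motivation (paths whose first edge points into Tutoring):
  P1: Tutoring <- PeerGroup -> Motivation
Condition 1 (no descendant of Tutoring in the set): holds — descendants of Tutoring are {Motivation}; none are in {PeerGroup}.
Condition 2 (every backdoor path blocked by {PeerGroup}):
  P1: blocked at fork node PeerGroup ∈ conditioning set.
{PeerGroup} satisfies the backdoor criterion.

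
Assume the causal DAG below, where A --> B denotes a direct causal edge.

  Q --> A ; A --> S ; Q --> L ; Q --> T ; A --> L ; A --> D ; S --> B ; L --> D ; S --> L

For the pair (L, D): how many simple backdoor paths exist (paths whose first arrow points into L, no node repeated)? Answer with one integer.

3

A backdoor path from L to D is any simple undirected path whose first edge points into L (i.e. leaves L via a parent).
Parents of L: {A, Q, S}.
Enumerating:
  P1: L <- Q -> A -> D
  P2: L <- A -> D
  P3: L <- S <- A -> D
That exhausts the simple backdoor paths. Count: 3.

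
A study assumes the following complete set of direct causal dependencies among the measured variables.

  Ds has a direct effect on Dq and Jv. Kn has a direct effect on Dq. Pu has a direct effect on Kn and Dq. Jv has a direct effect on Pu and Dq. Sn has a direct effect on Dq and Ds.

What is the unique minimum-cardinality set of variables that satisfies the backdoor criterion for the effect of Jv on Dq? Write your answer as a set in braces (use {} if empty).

{Ds}

Variables eligible for adjustment (non-descendants of Jv, excluding Jv and Dq): {Ds, Sn}.
Backdoor paths from Jv to Dq:
  P1: Jv <- Ds <- Sn -> Dq
  P2: Jv <- Ds -> Dq
The empty set is not sufficient: P1 (Jv <- Ds <- Sn -> Dq) has no collider blocking it and no conditioned non-collider, so it is open.
Try {Ds}:
  P1: blocked at chain node Ds ∈ conditioning set.
  P2: blocked at fork node Ds ∈ conditioning set.
{Ds} contains no descendant of Jv and blocks every backdoor path.
No other singleton works — e.g. {Sn} leaves P2 open — so {Ds} is the unique smallest valid adjustment set.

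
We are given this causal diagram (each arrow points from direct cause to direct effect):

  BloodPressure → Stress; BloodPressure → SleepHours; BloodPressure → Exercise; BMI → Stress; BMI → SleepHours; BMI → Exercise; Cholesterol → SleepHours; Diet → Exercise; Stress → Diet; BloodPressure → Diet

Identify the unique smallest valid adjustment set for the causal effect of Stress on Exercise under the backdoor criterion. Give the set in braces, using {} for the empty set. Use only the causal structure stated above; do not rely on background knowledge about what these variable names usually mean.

{BMI, BloodPressure}

Variables eligible for adjustment (non-descendants of Stress, excluding Stress and Exercise): {BMI, BloodPressure, Cholesterol, SleepHours}.
Backdoor paths from Stress to Exercise:
  P1: Stress <- BMI -> SleepHours <- BloodPressure -> Diet -> Exercise
  P2: Stress <- BMI -> SleepHours <- BloodPressure -> Exercise
  P3: Stress <- BMI -> Exercise
  P4: Stress <- BloodPressure -> SleepHours <- BMI -> Exercise
  P5: Stress <- BloodPressure -> Diet -> Exercise
  P6: Stress <- BloodPressure -> Exercise
The empty set is not sufficient: P3 (Stress <- BMI -> Exercise) has no collider blocking it and no conditioned non-collider, so it is open.
Try {BMI, BloodPressure}:
  P1: blocked at fork node BMI ∈ conditioning set.
  P2: blocked at fork node BMI ∈ conditioning set.
  P3: blocked at fork node BMI ∈ conditioning set.
  P4: blocked at fork node BloodPressure ∈ conditioning set.
  P5: blocked at fork node BloodPressure ∈ conditioning set.
  P6: blocked at fork node BloodPressure ∈ conditioning set.
{BMI, BloodPressure} contains no descendant of Stress and blocks every backdoor path.
Every element of {BMI, BloodPressure} is needed (dropping BMI leaves P3 open; dropping BloodPressure leaves P5 open), so no proper subset is valid.
Among all size-2 subsets of the eligible variables, only {BMI, BloodPressure} blocks every backdoor path, so it is the unique smallest valid adjustment set.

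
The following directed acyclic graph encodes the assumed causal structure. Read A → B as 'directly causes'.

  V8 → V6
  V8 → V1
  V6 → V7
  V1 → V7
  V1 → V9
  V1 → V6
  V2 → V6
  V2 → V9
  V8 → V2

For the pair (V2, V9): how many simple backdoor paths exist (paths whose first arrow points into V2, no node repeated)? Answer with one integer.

3

A backdoor path from V2 to V9 is any simple undirected path whose first edge points into V2 (i.e. leaves V2 via a parent).
Parents of V2: {V8}.
Enumerating:
  P1: V2 <- V8 -> V1 -> V9
  P2: V2 <- V8 -> V6 <- V1 -> V9
  P3: V2 <- V8 -> V6 -> V7 <- V1 -> V9
That exhausts the simple backdoor paths. Count: 3.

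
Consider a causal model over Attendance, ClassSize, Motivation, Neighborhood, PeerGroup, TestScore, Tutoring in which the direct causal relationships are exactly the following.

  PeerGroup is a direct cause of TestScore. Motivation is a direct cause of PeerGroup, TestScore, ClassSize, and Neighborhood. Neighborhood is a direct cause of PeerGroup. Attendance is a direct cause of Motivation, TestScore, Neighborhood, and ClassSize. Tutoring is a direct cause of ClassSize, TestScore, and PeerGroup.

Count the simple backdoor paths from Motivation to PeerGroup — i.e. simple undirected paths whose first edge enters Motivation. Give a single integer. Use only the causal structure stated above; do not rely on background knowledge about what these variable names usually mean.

A backdoor path from Motivation to PeerGroup is any simple undirected path whose first edge points into Motivation (i.e. leaves Motivation via a parent).
Parents of Motivation: {Attendance}.
Enumerating:
  P1: Motivation <- Attendance -> Neighborhood -> PeerGroup
  P2: Motivation <- Attendance -> ClassSize <- Tutoring -> PeerGroup
  P3: Motivation <- Attendance -> ClassSize <- Tutoring -> TestScore <- PeerGroup
  P4: Motivation <- Attendance -> TestScore <- Tutoring -> PeerGroup
  P5: Motivation <- Attendance -> TestScore <- PeerGroup
That exhausts the simple backdoor paths. Count: 5.

5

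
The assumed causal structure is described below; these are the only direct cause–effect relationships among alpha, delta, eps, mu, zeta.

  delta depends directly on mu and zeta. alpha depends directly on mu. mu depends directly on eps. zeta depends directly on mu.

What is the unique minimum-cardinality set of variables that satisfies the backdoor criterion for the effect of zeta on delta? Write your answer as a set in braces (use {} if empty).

Variables eligible for adjustment (non-descendants of zeta, excluding zeta and delta): {alpha, eps, mu}.
Backdoor paths from zeta to delta:
  P1: zeta <- mu -> delta
The empty set is not sufficient: P1 (zeta <- mu -> delta) has no collider blocking it and no conditioned non-collider, so it is open.
Try {mu}:
  P1: blocked at fork node mu ∈ conditioning set.
{mu} contains no descendant of zeta and blocks every backdoor path.
No other singleton works — e.g. {eps} leaves P1 open — so {mu} is the unique smallest valid adjustment set.

{mu}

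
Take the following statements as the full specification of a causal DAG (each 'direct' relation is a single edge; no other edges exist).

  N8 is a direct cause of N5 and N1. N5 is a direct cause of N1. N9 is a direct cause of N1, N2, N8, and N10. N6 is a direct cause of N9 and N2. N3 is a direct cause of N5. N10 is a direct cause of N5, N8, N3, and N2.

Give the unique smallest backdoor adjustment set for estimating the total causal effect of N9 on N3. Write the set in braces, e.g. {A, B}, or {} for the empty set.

{}

Variables eligible for adjustment (non-descendants of N9, excluding N9 and N3): {N6}.
Backdoor paths from N9 to N3:
  P1: N9 <- N6 -> N2 <- N10 -> N3
  P2: N9 <- N6 -> N2 <- N10 -> N8 -> N5 <- N3
  P3: N9 <- N6 -> N2 <- N10 -> N8 -> N1 <- N5 <- N3
  P4: N9 <- N6 -> N2 <- N10 -> N5 <- N3
Each backdoor path contains an unconditioned collider, so every path is already blocked with the empty conditioning set:
  P1: blocked at collider N2 (neither it nor any descendant is in the conditioning set).
  P2: blocked at collider N2 (neither it nor any descendant is in the conditioning set).
  P3: blocked at collider N2 (neither it nor any descendant is in the conditioning set).
  P4: blocked at collider N2 (neither it nor any descendant is in the conditioning set).
The empty set is therefore the unique smallest valid set.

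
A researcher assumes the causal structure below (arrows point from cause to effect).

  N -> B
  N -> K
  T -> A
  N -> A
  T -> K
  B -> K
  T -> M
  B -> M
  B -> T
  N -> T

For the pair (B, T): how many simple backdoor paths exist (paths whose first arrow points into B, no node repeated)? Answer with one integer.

3

A backdoor path from B to T is any simple undirected path whose first edge points into B (i.e. leaves B via a parent).
Parents of B: {N}.
Enumerating:
  P1: B <- N -> T
  P2: B <- N -> A <- T
  P3: B <- N -> K <- T
That exhausts the simple backdoor paths. Count: 3.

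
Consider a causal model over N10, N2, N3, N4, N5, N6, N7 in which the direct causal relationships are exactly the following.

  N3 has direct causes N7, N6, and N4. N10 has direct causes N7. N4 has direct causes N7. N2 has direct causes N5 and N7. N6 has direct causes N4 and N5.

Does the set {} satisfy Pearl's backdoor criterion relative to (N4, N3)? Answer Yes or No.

Backdoor paths from N4 to N3 (paths whose first edge points into N4):
  P1: N4 <- N7 -> N2 <- N5 -> N6 -> N3
  P2: N4 <- N7 -> N3
Condition 1 (no descendant of N4 in the set): holds — descendants of N4 are {N3, N6}; none are in {}.
Condition 2 (every backdoor path blocked by {}):
  P1: blocked at collider N2 (neither it nor any descendant is in the conditioning set).
  P2: open — no interior node is in the conditioning set.
{} does not satisfy the backdoor criterion.

No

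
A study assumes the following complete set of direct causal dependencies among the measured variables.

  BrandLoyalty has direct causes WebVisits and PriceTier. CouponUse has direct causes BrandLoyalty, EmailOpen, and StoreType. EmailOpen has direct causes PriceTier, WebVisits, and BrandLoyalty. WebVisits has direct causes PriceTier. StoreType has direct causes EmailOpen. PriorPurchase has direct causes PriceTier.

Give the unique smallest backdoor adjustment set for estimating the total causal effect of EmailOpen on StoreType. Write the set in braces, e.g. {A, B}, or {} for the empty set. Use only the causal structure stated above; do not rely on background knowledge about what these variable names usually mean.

{}

Variables eligible for adjustment (non-descendants of EmailOpen, excluding EmailOpen and StoreType): {BrandLoyalty, PriceTier, PriorPurchase, WebVisits}.
Backdoor paths from EmailOpen to StoreType:
  P1: EmailOpen <- PriceTier -> WebVisits -> BrandLoyalty -> CouponUse <- StoreType
  P2: EmailOpen <- PriceTier -> BrandLoyalty -> CouponUse <- StoreType
  P3: EmailOpen <- WebVisits <- PriceTier -> BrandLoyalty -> CouponUse <- StoreType
  P4: EmailOpen <- WebVisits -> BrandLoyalty -> CouponUse <- StoreType
  P5: EmailOpen <- BrandLoyalty -> CouponUse <- StoreType
Each backdoor path contains an unconditioned collider, so every path is already blocked with the empty conditioning set:
  P1: blocked at collider CouponUse (neither it nor any descendant is in the conditioning set).
  P2: blocked at collider CouponUse (neither it nor any descendant is in the conditioning set).
  P3: blocked at collider CouponUse (neither it nor any descendant is in the conditioning set).
  P4: blocked at collider CouponUse (neither it nor any descendant is in the conditioning set).
  P5: blocked at collider CouponUse (neither it nor any descendant is in the conditioning set).
The empty set is therefore the unique smallest valid set.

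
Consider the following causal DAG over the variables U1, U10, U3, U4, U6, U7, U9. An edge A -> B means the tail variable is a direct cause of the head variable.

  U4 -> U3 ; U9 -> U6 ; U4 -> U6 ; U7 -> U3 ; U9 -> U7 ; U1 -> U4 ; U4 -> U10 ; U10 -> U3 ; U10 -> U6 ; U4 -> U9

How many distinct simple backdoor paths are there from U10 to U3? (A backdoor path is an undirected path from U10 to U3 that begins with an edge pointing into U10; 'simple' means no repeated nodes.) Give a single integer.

3

A backdoor path from U10 to U3 is any simple undirected path whose first edge points into U10 (i.e. leaves U10 via a parent).
Parents of U10: {U4}.
Enumerating:
  P1: U10 <- U4 -> U9 -> U7 -> U3
  P2: U10 <- U4 -> U6 <- U9 -> U7 -> U3
  P3: U10 <- U4 -> U3
That exhausts the simple backdoor paths. Count: 3.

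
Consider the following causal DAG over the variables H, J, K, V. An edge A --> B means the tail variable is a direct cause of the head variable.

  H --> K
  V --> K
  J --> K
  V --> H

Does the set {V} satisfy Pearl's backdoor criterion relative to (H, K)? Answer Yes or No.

Yes

Backdoor paths from H to K (paths whose first edge points into H):
  P1: H <- V -> K
Condition 1 (no descendant of H in the set): holds — descendants of H are {K}; none are in {V}.
Condition 2 (every backdoor path blocked by {V}):
  P1: blocked at fork node V ∈ conditioning set.
{V} satisfies the backdoor criterion.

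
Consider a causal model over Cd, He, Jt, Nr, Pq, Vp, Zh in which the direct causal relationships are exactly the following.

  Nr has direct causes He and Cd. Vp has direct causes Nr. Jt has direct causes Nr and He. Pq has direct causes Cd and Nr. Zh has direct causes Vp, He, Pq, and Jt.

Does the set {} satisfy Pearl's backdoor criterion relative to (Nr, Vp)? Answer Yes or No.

Yes

Backdoor paths from Nr to Vp (paths whose first edge points into Nr):
  P1: Nr <- Cd -> Pq -> Zh <- Vp
  P2: Nr <- He -> Jt -> Zh <- Vp
  P3: Nr <- He -> Zh <- Vp
Condition 1 (no descendant of Nr in the set): holds — descendants of Nr are {Jt, Pq, Vp, Zh}; none are in {}.
Condition 2 (every backdoor path blocked by {}):
  P1: blocked at collider Zh (neither it nor any descendant is in the conditioning set).
  P2: blocked at collider Zh (neither it nor any descendant is in the conditioning set).
  P3: blocked at collider Zh (neither it nor any descendant is in the conditioning set).
{} satisfies the backdoor criterion.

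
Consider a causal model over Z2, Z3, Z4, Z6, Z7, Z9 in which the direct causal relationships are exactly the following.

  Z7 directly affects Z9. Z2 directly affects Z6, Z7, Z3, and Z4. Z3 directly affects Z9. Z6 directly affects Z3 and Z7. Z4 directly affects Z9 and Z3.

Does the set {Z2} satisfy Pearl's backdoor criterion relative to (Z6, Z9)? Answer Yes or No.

Yes

Backdoor paths from Z6 to Z9 (paths whose first edge points into Z6):
  P1: Z6 <- Z2 -> Z4 -> Z3 -> Z9
  P2: Z6 <- Z2 -> Z4 -> Z9
  P3: Z6 <- Z2 -> Z7 -> Z9
  P4: Z6 <- Z2 -> Z3 <- Z4 -> Z9
  P5: Z6 <- Z2 -> Z3 -> Z9
Condition 1 (no descendant of Z6 in the set): holds — descendants of Z6 are {Z3, Z7, Z9}; none are in {Z2}.
Condition 2 (every backdoor path blocked by {Z2}):
  P1: blocked at fork node Z2 ∈ conditioning set.
  P2: blocked at fork node Z2 ∈ conditioning set.
  P3: blocked at fork node Z2 ∈ conditioning set.
  P4: blocked at fork node Z2 ∈ conditioning set.
  P5: blocked at fork node Z2 ∈ conditioning set.
{Z2} satisfies the backdoor criterion.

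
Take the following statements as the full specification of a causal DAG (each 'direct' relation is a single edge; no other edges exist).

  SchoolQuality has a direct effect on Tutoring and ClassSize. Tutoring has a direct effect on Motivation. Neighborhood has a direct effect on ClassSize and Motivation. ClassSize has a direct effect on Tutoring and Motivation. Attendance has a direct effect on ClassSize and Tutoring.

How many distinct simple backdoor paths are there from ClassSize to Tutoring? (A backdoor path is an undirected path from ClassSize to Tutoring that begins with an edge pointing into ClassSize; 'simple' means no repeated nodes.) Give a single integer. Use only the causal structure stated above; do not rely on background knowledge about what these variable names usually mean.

3

A backdoor path from ClassSize to Tutoring is any simple undirected path whose first edge points into ClassSize (i.e. leaves ClassSize via a parent).
Parents of ClassSize: {Attendance, Neighborhood, SchoolQuality}.
Enumerating:
  P1: ClassSize <- Neighborhood -> Motivation <- Tutoring
  P2: ClassSize <- SchoolQuality -> Tutoring
  P3: ClassSize <- Attendance -> Tutoring
That exhausts the simple backdoor paths. Count: 3.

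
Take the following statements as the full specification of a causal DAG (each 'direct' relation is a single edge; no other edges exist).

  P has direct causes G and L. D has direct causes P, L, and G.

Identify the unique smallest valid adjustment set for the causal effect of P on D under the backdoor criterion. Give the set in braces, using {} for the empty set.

{G, L}

Variables eligible for adjustment (non-descendants of P, excluding P and D): {G, L}.
Backdoor paths from P to D:
  P1: P <- L -> D
  P2: P <- G -> D
The empty set is not sufficient: P1 (P <- L -> D) has no collider blocking it and no conditioned non-collider, so it is open.
Try {G, L}:
  P1: blocked at fork node L ∈ conditioning set.
  P2: blocked at fork node G ∈ conditioning set.
{G, L} contains no descendant of P and blocks every backdoor path.
Every element of {G, L} is needed (dropping G leaves P2 open; dropping L leaves P1 open), so no proper subset is valid.
Among all size-2 subsets of the eligible variables, only {G, L} blocks every backdoor path, so it is the unique smallest valid adjustment set.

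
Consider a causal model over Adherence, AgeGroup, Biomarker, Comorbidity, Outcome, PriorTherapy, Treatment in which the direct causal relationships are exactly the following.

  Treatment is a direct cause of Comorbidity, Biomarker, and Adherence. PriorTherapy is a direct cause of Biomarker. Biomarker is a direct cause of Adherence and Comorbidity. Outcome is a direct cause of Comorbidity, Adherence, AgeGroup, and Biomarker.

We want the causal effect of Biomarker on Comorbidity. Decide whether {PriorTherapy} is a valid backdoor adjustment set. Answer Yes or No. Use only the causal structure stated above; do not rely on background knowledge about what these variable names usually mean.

No

Backdoor paths from Biomarker to Comorbidity (paths whose first edge points into Biomarker):
  P1: Biomarker <- Outcome -> Comorbidity
  P2: Biomarker <- Outcome -> Adherence <- Treatment -> Comorbidity
  P3: Biomarker <- Treatment -> Comorbidity
  P4: Biomarker <- Treatment -> Adherence <- Outcome -> Comorbidity
Condition 1 (no descendant of Biomarker in the set): holds — descendants of Biomarker are {Adherence, Comorbidity}; none are in {PriorTherapy}.
Condition 2 (every backdoor path blocked by {PriorTherapy}):
  P1: open — no interior node is in the conditioning set.
  P2: blocked at collider Adherence (neither it nor any descendant is in the conditioning set).
  P3: open — no interior node is in the conditioning set.
  P4: blocked at collider Adherence (neither it nor any descendant is in the conditioning set).
{PriorTherapy} does not satisfy the backdoor criterion.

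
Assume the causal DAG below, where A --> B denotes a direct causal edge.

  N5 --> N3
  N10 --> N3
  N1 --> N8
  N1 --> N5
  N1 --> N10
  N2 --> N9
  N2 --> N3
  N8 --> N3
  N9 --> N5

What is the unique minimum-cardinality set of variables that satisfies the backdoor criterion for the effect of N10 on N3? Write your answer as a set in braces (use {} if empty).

Variables eligible for adjustment (non-descendants of N10, excluding N10 and N3): {N1, N2, N5, N8, N9}.
Backdoor paths from N10 to N3:
  P1: N10 <- N1 -> N5 <- N9 <- N2 -> N3
  P2: N10 <- N1 -> N5 -> N3
  P3: N10 <- N1 -> N8 -> N3
The empty set is not sufficient: P2 (N10 <- N1 -> N5 -> N3) has no collider blocking it and no conditioned non-collider, so it is open.
Try {N1}:
  P1: blocked at fork node N1 ∈ conditioning set.
  P2: blocked at fork node N1 ∈ conditioning set.
  P3: blocked at fork node N1 ∈ conditioning set.
{N1} contains no descendant of N10 and blocks every backdoor path.
No other singleton works — e.g. {N2} leaves P2 open — so {N1} is the unique smallest valid adjustment set.

{N1}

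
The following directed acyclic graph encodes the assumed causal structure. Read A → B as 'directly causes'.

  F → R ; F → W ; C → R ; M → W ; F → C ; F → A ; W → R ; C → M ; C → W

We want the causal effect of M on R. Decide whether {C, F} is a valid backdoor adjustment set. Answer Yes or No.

Yes

Backdoor paths from M to R (paths whose first edge points into M):
  P1: M <- C <- F -> W -> R
  P2: M <- C <- F -> R
  P3: M <- C -> W <- F -> R
  P4: M <- C -> W -> R
  P5: M <- C -> R
Condition 1 (no descendant of M in the set): holds — descendants of M are {R, W}; none are in {C, F}.
Condition 2 (every backdoor path blocked by {C, F}):
  P1: blocked at chain node C ∈ conditioning set.
  P2: blocked at chain node C ∈ conditioning set.
  P3: blocked at fork node C ∈ conditioning set.
  P4: blocked at fork node C ∈ conditioning set.
  P5: blocked at fork node C ∈ conditioning set.
{C, F} satisfies the backdoor criterion.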